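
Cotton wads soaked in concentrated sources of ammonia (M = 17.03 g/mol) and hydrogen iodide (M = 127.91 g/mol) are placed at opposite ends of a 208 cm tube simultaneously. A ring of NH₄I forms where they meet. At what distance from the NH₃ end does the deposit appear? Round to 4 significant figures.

152.4 cm

Distances travelled in equal time are proportional to diffusion rates, so d_NH₃/d_HI = √(M_HI/M_NH₃) = √(127.91/17.03) = 2.741.
With d_NH₃ + d_HI = 208 cm, d_HI = 208/(1 + 2.741) = 55.61 cm.
d_NH₃ = 208 − 55.61 = 152.4 cm.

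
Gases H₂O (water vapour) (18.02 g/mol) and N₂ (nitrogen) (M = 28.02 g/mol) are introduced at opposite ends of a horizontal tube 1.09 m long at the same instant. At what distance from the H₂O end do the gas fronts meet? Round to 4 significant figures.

The fronts meet when d_H₂O + d_N₂ = L with d_H₂O/d_N₂ = √(M_N₂/M_H₂O) (Graham's law). Here √(M_N₂/M_H₂O) = √(28.02/18.02) = 1.247.
With d_H₂O + d_N₂ = 1.09 m, d_N₂ = 1.09/(1 + 1.247) = 0.4851 m.
d_H₂O = 1.09 − 0.4851 = 0.6049 m.

0.6049 m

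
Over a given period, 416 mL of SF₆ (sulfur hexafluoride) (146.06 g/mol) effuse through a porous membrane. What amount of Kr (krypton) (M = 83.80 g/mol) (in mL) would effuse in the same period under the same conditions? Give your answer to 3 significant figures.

By Graham's law, rate_Kr/rate_SF₆ = √(M_SF₆/M_Kr) = √(146.06/83.80) = √1.743 = 1.320.
So the volume for Kr is 416 × 1.320 = 549 mL.

549 mL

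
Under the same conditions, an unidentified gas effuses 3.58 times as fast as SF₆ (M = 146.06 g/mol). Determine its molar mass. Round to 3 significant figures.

11.4 g/mol

Using Graham's law: rate_X/rate_SF₆ = √(M_SF₆/M_X).
3.58 = √(146.06/M_X)
M_X = 146.06 / 3.58² = 146.06 / 12.82 = 11.4 g/mol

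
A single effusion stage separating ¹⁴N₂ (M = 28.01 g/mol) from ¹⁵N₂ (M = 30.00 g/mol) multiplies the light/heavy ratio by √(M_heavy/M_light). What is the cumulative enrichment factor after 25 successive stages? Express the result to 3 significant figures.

2.36

Each stage multiplies the ratio by α = √(30.00/28.01), so after 25 stages the overall factor is α^25 = (30.00/28.01)^(25/2).
= 1.07105^(25/2) = 2.36.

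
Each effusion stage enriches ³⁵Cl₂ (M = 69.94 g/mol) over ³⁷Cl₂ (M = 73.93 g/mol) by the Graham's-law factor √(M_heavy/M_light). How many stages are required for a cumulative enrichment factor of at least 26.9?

119

With α = √(73.93/69.94) per stage, ln α = ½ ln(1.05705) = 0.02774.
Need α^N ≥ 26.9 ⇒ N ≥ ln(26.9) / ln α = 3.292 / 0.02774 = 118.68.
So at least 119 stages are needed.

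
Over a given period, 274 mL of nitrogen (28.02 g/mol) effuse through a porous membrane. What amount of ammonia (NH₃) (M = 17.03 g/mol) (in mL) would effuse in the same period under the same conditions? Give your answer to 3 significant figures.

By Graham's law, rate_NH₃/rate_N₂ = √(M_N₂/M_NH₃) = √(28.02/17.03) = √1.645 = 1.283.
So the volume for NH₃ is 274 × 1.283 = 351 mL.

351 mL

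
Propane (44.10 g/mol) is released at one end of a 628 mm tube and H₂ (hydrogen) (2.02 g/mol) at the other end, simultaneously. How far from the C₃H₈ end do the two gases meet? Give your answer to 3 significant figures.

111 mm

The fronts meet when d_C₃H₈ + d_H₂ = L with d_C₃H₈/d_H₂ = √(M_H₂/M_C₃H₈) (Graham's law). Here √(M_H₂/M_C₃H₈) = √(2.02/44.10) = 0.2140.
With d_C₃H₈ + d_H₂ = 628 mm, d_H₂ = 628/(1 + 0.2140) = 517.3 mm.
d_C₃H₈ = 628 − 517.3 = 111 mm.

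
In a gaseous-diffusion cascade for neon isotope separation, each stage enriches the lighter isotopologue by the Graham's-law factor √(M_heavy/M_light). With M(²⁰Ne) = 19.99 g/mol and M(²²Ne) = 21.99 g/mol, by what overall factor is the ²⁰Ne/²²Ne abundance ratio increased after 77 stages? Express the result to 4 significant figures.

39.30

Each stage multiplies the ratio by α = √(21.99/19.99), so after 77 stages the overall factor is α^77 = (21.99/19.99)^(77/2).
= 1.10005^(77/2) = 39.30.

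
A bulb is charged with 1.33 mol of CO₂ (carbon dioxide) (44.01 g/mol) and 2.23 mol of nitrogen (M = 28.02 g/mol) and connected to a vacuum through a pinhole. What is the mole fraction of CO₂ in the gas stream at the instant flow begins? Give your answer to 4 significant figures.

Each component's effusion rate ∝ (its partial pressure)·(1/√M) ∝ n_i/√M_i.
x_CO₂(eff) = (n_CO₂/√M_CO₂) / (n_CO₂/√M_CO₂ + n_N₂/√M_N₂)
= (1.33/√44.01) / (1.33/√44.01 + 2.23/√28.02) = 0.2005/(0.2005 + 0.4213) = 0.3224.

0.3224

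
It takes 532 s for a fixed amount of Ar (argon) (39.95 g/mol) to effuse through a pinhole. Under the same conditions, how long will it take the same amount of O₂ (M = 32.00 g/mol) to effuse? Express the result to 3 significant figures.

476 s

Since effusion rate ∝ 1/√M, t_O₂/t_Ar = √(M_O₂/M_Ar) = √(32.00/39.95) = √0.8010 = 0.8950.
So the time for O₂ is 532 × 0.8950 = 476 s.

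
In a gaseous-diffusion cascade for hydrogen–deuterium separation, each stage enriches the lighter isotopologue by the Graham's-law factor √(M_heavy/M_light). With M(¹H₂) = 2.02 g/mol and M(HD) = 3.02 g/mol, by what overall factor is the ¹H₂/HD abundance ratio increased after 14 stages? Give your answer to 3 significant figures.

Overall factor = α^14 with α = √(3.02/2.02), i.e. (3.02/2.02)^(14/2).
= 1.49505^7 = 16.7.

16.7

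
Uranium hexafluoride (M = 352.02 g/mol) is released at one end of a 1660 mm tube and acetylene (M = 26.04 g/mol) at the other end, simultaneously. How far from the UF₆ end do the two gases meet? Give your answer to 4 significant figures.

The fronts meet when d_UF₆ + d_C₂H₂ = L with d_UF₆/d_C₂H₂ = √(M_C₂H₂/M_UF₆) (Graham's law). Here √(M_C₂H₂/M_UF₆) = √(26.04/352.02) = 0.2720.
With d_UF₆ + d_C₂H₂ = 1660 mm, d_C₂H₂ = 1660/(1 + 0.2720) = 1305 mm.
d_UF₆ = 1660 − 1305 = 354.9 mm.

354.9 mm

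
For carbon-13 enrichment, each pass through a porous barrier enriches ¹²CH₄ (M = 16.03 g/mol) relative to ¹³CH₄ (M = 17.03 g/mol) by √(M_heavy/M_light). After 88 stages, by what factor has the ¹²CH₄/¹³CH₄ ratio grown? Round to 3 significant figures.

14.3

After 88 stages the ratio has grown by (√(17.03/16.03))^88 = (17.03/16.03)^(88/2).
= 1.06238^44 = 14.3.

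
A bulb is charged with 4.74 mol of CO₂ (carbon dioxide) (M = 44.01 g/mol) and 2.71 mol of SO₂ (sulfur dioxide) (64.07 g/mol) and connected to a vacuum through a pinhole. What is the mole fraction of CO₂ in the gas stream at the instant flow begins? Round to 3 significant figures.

Rate_i ∝ x_i/√M_i (Graham's law weighted by mole fraction), so the effusate composition follows n_i/√M_i.
x_CO₂(eff) = (n_CO₂/√M_CO₂) / (n_CO₂/√M_CO₂ + n_SO₂/√M_SO₂)
= (4.74/√44.01) / (4.74/√44.01 + 2.71/√64.07) = 0.7145/(0.7145 + 0.3386) = 0.678.

0.678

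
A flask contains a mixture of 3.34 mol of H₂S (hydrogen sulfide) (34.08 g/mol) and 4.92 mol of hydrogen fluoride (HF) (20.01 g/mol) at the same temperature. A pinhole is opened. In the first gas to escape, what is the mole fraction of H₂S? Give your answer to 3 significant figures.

0.342

The effusion rate of species i is ∝ p_i/√M_i ∝ n_i/√M_i.
x_H₂S(eff) = (n_H₂S/√M_H₂S) / (n_H₂S/√M_H₂S + n_HF/√M_HF)
= (3.34/√34.08) / (3.34/√34.08 + 4.92/√20.01) = 0.5721/(0.5721 + 1.100) = 0.342.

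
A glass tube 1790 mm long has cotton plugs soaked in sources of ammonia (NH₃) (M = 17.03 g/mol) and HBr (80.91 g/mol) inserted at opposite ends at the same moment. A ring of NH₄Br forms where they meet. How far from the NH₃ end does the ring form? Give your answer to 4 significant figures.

Distances travelled in equal time are proportional to diffusion rates, so d_NH₃/d_HBr = √(M_HBr/M_NH₃) = √(80.91/17.03) = 2.180.
With d_NH₃ + d_HBr = 1790 mm, d_HBr = 1790/(1 + 2.180) = 562.9 mm.
d_NH₃ = 1790 − 562.9 = 1227 mm.

1227 mm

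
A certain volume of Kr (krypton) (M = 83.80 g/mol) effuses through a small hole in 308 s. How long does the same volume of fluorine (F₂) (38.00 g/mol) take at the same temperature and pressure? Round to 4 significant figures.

Graham's law gives t_F₂/t_Kr = √(M_F₂/M_Kr) = √(38.00/83.80) = √0.4535 = 0.6734.
So the time for F₂ is 308 × 0.6734 = 207.4 s.

207.4 s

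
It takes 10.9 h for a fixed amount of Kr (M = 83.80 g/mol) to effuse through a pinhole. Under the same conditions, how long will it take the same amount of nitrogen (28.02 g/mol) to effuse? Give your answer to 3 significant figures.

Graham's law gives t_N₂/t_Kr = √(M_N₂/M_Kr) = √(28.02/83.80) = √0.3344 = 0.5782.
So the time for N₂ is 10.9 × 0.5782 = 6.30 h.

6.30 h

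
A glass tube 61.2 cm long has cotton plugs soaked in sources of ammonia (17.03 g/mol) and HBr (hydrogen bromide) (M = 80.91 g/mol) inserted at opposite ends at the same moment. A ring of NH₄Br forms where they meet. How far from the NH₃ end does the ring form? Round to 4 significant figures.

The fronts meet when d_NH₃ + d_HBr = L with d_NH₃/d_HBr = √(M_HBr/M_NH₃) (Graham's law). Here √(M_HBr/M_NH₃) = √(80.91/17.03) = 2.180.
With d_NH₃ + d_HBr = 61.2 cm, d_HBr = 61.2/(1 + 2.180) = 19.25 cm.
d_NH₃ = 61.2 − 19.25 = 41.95 cm.

41.95 cm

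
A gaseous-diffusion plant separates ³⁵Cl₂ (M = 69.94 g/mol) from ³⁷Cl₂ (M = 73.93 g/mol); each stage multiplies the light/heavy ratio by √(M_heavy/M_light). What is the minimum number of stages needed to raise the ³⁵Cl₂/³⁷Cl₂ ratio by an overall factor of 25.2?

Per stage α = (73.93/69.94)^(1/2) = 1.05705^0.5, giving ln α = 0.02774.
Need α^N ≥ 25.2 ⇒ N ≥ ln(25.2) / ln α = 3.227 / 0.02774 = 116.32.
Rounding up, N = 117 stages.

117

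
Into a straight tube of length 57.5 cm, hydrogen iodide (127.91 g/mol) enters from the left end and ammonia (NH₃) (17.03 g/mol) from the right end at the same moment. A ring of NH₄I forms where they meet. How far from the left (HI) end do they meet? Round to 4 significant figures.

Distances travelled in equal time are proportional to diffusion rates, so d_HI/d_NH₃ = √(M_NH₃/M_HI) = √(17.03/127.91) = 0.3649.
With d_HI + d_NH₃ = 57.5 cm, d_NH₃ = 57.5/(1 + 0.3649) = 42.13 cm.
d_HI = 57.5 − 42.13 = 15.37 cm.

15.37 cm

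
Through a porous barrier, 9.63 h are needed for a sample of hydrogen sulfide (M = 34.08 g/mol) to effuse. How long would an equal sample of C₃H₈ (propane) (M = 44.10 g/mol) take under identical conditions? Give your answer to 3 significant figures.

Using Graham's law: t_C₃H₈/t_H₂S = √(M_C₃H₈/M_H₂S) = √(44.10/34.08) = √1.294 = 1.138.
So the time for C₃H₈ is 9.63 × 1.138 = 11.0 h.

11.0 h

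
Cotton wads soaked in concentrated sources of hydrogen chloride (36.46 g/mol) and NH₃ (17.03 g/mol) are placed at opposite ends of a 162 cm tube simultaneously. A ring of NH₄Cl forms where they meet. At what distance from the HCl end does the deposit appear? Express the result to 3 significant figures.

65.8 cm

In equal time, each gas travels a distance ∝ its rate ∝ 1/√M, so d_HCl/d_NH₃ = √(M_NH₃/M_HCl) = √(17.03/36.46) = 0.6834.
With d_HCl + d_NH₃ = 162 cm, d_NH₃ = 162/(1 + 0.6834) = 96.23 cm.
d_HCl = 162 − 96.23 = 65.8 cm.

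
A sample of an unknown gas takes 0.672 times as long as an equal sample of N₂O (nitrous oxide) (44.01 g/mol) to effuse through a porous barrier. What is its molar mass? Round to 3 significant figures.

19.9 g/mol

Using Graham's law: t_X/t_N₂O = √(M_X/M_N₂O).
0.672 = √(M_X/44.01)
M_X = 44.01 × 0.672² = 44.01 × 0.4516 = 19.9 g/mol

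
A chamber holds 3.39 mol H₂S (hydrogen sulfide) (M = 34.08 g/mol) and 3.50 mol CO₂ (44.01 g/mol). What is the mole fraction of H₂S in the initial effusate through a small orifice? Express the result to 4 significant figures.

0.5240

Effusion rate of each component ∝ n_i/√M_i (partial pressure × 1/√M).
So x_H₂S in the escaping gas = (n_H₂S/√M_H₂S) / Σ(n_i/√M_i)
= (3.39/√34.08) / (3.39/√34.08 + 3.50/√44.01) = 0.5807/(0.5807 + 0.5276) = 0.5240.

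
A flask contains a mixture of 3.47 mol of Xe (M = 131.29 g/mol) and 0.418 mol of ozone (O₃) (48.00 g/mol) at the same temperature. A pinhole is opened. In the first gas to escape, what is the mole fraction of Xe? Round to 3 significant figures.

The effusion rate of species i is ∝ p_i/√M_i ∝ n_i/√M_i.
Mole fraction of Xe in the effusate = (n_Xe/√M_Xe) / (n_Xe/√M_Xe + n_O₃/√M_O₃)
= (3.47/√131.29) / (3.47/√131.29 + 0.418/√48.00) = 0.3028/(0.3028 + 0.06033) = 0.834.

0.834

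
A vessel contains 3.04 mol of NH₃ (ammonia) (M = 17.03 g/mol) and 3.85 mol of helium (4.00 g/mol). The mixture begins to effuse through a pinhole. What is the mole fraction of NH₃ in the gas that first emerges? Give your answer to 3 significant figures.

Effusion rate of each component ∝ n_i/√M_i (partial pressure × 1/√M).
Mole fraction of NH₃ in the effusate = (n_NH₃/√M_NH₃) / (n_NH₃/√M_NH₃ + n_He/√M_He)
= (3.04/√17.03) / (3.04/√17.03 + 3.85/√4.00) = 0.7367/(0.7367 + 1.925) = 0.277.

0.277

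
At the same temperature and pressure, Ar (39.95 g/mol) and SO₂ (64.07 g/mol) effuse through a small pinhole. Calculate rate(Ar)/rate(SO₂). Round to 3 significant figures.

1.27

Since effusion rate ∝ 1/√M, rate_Ar/rate_SO₂ = √(M_SO₂/M_Ar) = √(64.07/39.95) = √1.604 = 1.27.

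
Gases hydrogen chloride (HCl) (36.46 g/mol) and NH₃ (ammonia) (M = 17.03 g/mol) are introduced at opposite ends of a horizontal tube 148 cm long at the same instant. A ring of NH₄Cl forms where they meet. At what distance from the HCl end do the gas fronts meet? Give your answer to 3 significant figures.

In equal time, each gas travels a distance ∝ its rate ∝ 1/√M, so d_HCl/d_NH₃ = √(M_NH₃/M_HCl) = √(17.03/36.46) = 0.6834.
With d_HCl + d_NH₃ = 148 cm, d_NH₃ = 148/(1 + 0.6834) = 87.92 cm.
d_HCl = 148 − 87.92 = 60.1 cm.

60.1 cm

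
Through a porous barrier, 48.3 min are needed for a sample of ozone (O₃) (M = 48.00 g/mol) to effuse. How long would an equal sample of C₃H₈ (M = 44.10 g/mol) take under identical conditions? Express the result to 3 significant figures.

From Graham's law, t_C₃H₈/t_O₃ = √(M_C₃H₈/M_O₃) = √(44.10/48.00) = √0.9188 = 0.9585.
So the time for C₃H₈ is 48.3 × 0.9585 = 46.3 min.

46.3 min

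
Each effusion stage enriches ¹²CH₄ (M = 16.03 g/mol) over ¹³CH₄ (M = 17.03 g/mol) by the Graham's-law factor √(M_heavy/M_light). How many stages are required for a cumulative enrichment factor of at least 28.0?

111

Single-stage factor α = √(17.03/16.03), so ln α = ½ ln(1.06238) = 0.03026.
Need α^N ≥ 28.0 ⇒ N ≥ ln(28.0) / ln α = 3.332 / 0.03026 = 110.13.
So at least 111 stages are needed.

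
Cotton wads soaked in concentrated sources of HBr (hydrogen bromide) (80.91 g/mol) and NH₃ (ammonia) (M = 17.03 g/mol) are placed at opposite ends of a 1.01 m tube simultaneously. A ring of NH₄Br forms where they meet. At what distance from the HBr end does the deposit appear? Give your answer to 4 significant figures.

In equal time, each gas travels a distance ∝ its rate ∝ 1/√M, so d_HBr/d_NH₃ = √(M_NH₃/M_HBr) = √(17.03/80.91) = 0.4588.
With d_HBr + d_NH₃ = 1.01 m, d_NH₃ = 1.01/(1 + 0.4588) = 0.6924 m.
d_HBr = 1.01 − 0.6924 = 0.3176 m.

0.3176 m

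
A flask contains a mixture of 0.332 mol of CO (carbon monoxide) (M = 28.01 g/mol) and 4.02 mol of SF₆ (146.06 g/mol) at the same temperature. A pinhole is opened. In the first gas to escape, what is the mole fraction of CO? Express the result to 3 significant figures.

Effusion rate of each component ∝ n_i/√M_i (partial pressure × 1/√M).
x_CO(eff) = (n_CO/√M_CO) / (n_CO/√M_CO + n_SF₆/√M_SF₆)
= (0.332/√28.01) / (0.332/√28.01 + 4.02/√146.06) = 0.06273/(0.06273 + 0.3326) = 0.159.

0.159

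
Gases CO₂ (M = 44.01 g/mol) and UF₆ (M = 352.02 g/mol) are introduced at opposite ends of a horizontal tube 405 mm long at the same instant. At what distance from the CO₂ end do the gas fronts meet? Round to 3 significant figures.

Distances travelled in equal time are proportional to diffusion rates, so d_CO₂/d_UF₆ = √(M_UF₆/M_CO₂) = √(352.02/44.01) = 2.828.
With d_CO₂ + d_UF₆ = 405 mm, d_UF₆ = 405/(1 + 2.828) = 105.8 mm.
d_CO₂ = 405 − 105.8 = 299 mm.

299 mm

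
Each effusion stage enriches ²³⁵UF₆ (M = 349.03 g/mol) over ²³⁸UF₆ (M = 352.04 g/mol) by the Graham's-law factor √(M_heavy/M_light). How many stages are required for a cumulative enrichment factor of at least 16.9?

659

With α = √(352.04/349.03) per stage, ln α = ½ ln(1.00862) = 0.004293.
Need α^N ≥ 16.9 ⇒ N ≥ ln(16.9) / ln α = 2.827 / 0.004293 = 658.52.
Rounding up, N = 659 stages.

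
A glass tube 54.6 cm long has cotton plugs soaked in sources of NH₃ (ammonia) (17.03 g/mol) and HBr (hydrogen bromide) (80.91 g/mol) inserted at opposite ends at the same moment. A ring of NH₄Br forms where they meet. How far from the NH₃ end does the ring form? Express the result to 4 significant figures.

The fronts meet when d_NH₃ + d_HBr = L with d_NH₃/d_HBr = √(M_HBr/M_NH₃) (Graham's law). Here √(M_HBr/M_NH₃) = √(80.91/17.03) = 2.180.
With d_NH₃ + d_HBr = 54.6 cm, d_HBr = 54.6/(1 + 2.180) = 17.17 cm.
d_NH₃ = 54.6 − 17.17 = 37.43 cm.

37.43 cm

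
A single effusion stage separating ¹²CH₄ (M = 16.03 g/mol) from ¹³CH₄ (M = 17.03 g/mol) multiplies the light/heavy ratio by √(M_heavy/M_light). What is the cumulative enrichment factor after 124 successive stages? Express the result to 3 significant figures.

Each stage multiplies the ratio by α = √(17.03/16.03), so after 124 stages the overall factor is α^124 = (17.03/16.03)^(124/2).
= 1.06238^62 = 42.6.

42.6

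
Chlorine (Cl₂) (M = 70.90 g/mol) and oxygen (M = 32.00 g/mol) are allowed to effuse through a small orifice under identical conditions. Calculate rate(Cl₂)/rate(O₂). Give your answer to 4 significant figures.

0.6718

Graham's law gives rate_Cl₂/rate_O₂ = √(M_O₂/M_Cl₂) = √(32.00/70.90) = √0.4513 = 0.6718.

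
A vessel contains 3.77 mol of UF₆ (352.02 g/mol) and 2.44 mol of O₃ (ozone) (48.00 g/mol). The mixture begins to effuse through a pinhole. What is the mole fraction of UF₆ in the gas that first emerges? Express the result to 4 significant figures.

0.3633

Rate_i ∝ x_i/√M_i (Graham's law weighted by mole fraction), so the effusate composition follows n_i/√M_i.
Mole fraction of UF₆ in the effusate = (n_UF₆/√M_UF₆) / (n_UF₆/√M_UF₆ + n_O₃/√M_O₃)
= (3.77/√352.02) / (3.77/√352.02 + 2.44/√48.00) = 0.2009/(0.2009 + 0.3522) = 0.3633.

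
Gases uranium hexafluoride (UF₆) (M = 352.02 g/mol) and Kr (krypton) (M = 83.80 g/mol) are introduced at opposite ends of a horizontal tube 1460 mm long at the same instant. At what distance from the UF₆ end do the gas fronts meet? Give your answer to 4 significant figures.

Distances travelled in equal time are proportional to diffusion rates, so d_UF₆/d_Kr = √(M_Kr/M_UF₆) = √(83.80/352.02) = 0.4879.
With d_UF₆ + d_Kr = 1460 mm, d_Kr = 1460/(1 + 0.4879) = 981.2 mm.
d_UF₆ = 1460 − 981.2 = 478.8 mm.

478.8 mm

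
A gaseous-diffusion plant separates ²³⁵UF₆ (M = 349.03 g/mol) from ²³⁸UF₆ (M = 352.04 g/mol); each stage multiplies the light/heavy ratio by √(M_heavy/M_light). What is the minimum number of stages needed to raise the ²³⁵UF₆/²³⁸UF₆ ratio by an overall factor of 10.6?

550

Single-stage factor α = √(352.04/349.03), so ln α = ½ ln(1.00862) = 0.004293.
Need α^N ≥ 10.6 ⇒ N ≥ ln(10.6) / ln α = 2.361 / 0.004293 = 549.87.
So at least 550 stages are needed.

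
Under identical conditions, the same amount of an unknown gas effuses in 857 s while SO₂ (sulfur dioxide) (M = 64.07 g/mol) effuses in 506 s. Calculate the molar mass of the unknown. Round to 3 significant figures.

184 g/mol

From Graham's law, t_X/t_SO₂ = √(M_X/M_SO₂).
857/506 = 1.694 = √(M_X/64.07)
M_X = 64.07 × 1.694² = 64.07 × 2.869 = 184 g/mol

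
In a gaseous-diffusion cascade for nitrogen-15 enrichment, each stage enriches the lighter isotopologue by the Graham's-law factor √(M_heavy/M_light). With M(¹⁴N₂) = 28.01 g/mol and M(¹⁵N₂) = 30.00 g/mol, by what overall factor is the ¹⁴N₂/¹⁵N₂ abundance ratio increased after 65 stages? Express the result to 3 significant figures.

The single-stage factor is √(M_heavy/M_light), so 65 stages give [√(30.00/28.01)]^65 = (30.00/28.01)^(65/2).
= 1.07105^(65/2) = 9.31.

9.31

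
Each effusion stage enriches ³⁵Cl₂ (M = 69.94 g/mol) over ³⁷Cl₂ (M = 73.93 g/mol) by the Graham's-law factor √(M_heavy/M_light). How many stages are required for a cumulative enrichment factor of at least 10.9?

87

Per stage α = (73.93/69.94)^(1/2) = 1.05705^0.5, giving ln α = 0.02774.
Need α^N ≥ 10.9 ⇒ N ≥ ln(10.9) / ln α = 2.389 / 0.02774 = 86.11.
Minimum whole number of stages: N = 87.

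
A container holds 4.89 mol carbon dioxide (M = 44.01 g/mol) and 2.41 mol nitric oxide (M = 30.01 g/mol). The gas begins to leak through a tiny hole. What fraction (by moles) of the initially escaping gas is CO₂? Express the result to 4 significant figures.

Each component's effusion rate ∝ (its partial pressure)·(1/√M) ∝ n_i/√M_i.
x_CO₂(eff) = (n_CO₂/√M_CO₂) / (n_CO₂/√M_CO₂ + n_NO/√M_NO)
= (4.89/√44.01) / (4.89/√44.01 + 2.41/√30.01) = 0.7371/(0.7371 + 0.4399) = 0.6262.

0.6262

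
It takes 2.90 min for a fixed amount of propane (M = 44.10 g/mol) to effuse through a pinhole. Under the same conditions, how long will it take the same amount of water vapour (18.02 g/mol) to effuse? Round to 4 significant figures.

1.854 min

Using Graham's law: t_H₂O/t_C₃H₈ = √(M_H₂O/M_C₃H₈) = √(18.02/44.10) = √0.4086 = 0.6392.
So the time for H₂O is 2.90 × 0.6392 = 1.854 min.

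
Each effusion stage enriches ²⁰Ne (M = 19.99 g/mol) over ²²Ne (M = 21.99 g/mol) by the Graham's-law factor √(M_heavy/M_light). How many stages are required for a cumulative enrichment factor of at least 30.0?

72

Single-stage factor α = √(21.99/19.99), so ln α = ½ ln(1.10005) = 0.04768.
Need α^N ≥ 30.0 ⇒ N ≥ ln(30.0) / ln α = 3.401 / 0.04768 = 71.34.
Rounding up, N = 72 stages.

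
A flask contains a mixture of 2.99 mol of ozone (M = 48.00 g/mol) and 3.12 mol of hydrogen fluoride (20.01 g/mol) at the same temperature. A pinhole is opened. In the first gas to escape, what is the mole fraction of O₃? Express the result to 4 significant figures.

0.3822

Rate_i ∝ x_i/√M_i (Graham's law weighted by mole fraction), so the effusate composition follows n_i/√M_i.
Mole fraction of O₃ in the effusate = (n_O₃/√M_O₃) / (n_O₃/√M_O₃ + n_HF/√M_HF)
= (2.99/√48.00) / (2.99/√48.00 + 3.12/√20.01) = 0.4316/(0.4316 + 0.6975) = 0.3822.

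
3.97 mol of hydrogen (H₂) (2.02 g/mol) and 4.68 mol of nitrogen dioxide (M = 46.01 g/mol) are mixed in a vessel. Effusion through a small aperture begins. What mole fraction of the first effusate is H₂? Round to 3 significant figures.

The effusion rate of species i is ∝ p_i/√M_i ∝ n_i/√M_i.
x_H₂(eff) = (n_H₂/√M_H₂) / (n_H₂/√M_H₂ + n_NO₂/√M_NO₂)
= (3.97/√2.02) / (3.97/√2.02 + 4.68/√46.01) = 2.793/(2.793 + 0.6900) = 0.802.

0.802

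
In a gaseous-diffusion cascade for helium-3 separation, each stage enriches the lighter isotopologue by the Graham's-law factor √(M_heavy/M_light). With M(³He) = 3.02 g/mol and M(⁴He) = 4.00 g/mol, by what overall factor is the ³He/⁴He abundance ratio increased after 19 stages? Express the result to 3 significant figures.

After 19 stages the ratio has grown by (√(4.00/3.02))^19 = (4.00/3.02)^(19/2).
= 1.32450^(19/2) = 14.4.

14.4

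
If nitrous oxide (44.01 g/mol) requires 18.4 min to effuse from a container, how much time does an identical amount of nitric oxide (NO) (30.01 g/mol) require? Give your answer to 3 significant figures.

From Graham's law, t_NO/t_N₂O = √(M_NO/M_N₂O) = √(30.01/44.01) = √0.6819 = 0.8258.
So the time for NO is 18.4 × 0.8258 = 15.2 min.

15.2 min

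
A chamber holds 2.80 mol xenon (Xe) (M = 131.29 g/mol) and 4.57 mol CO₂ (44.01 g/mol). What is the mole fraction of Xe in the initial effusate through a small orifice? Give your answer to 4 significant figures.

Each component's effusion rate ∝ (its partial pressure)·(1/√M) ∝ n_i/√M_i.
x_Xe(eff) = (n_Xe/√M_Xe) / (n_Xe/√M_Xe + n_CO₂/√M_CO₂)
= (2.80/√131.29) / (2.80/√131.29 + 4.57/√44.01) = 0.2444/(0.2444 + 0.6889) = 0.2618.

0.2618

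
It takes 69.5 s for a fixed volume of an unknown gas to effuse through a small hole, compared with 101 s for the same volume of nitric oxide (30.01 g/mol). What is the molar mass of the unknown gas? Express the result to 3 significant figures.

From Graham's law, t_X/t_NO = √(M_X/M_NO).
69.5/101 = 0.6881 = √(M_X/30.01)
M_X = 30.01 × 0.6881² = 30.01 × 0.4735 = 14.2 g/mol

14.2 g/mol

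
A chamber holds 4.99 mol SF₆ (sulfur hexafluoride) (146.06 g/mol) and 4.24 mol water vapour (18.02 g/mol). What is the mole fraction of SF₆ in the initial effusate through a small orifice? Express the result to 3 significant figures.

0.292

Effusion rate of each component ∝ n_i/√M_i (partial pressure × 1/√M).
So x_SF₆ in the escaping gas = (n_SF₆/√M_SF₆) / Σ(n_i/√M_i)
= (4.99/√146.06) / (4.99/√146.06 + 4.24/√18.02) = 0.4129/(0.4129 + 0.9988) = 0.292.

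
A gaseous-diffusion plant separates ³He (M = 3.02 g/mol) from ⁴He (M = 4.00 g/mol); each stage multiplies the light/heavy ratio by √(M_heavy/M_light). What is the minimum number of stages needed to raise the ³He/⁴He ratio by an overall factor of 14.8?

Single-stage factor α = √(4.00/3.02), so ln α = ½ ln(1.32450) = 0.1405.
Need α^N ≥ 14.8 ⇒ N ≥ ln(14.8) / ln α = 2.695 / 0.1405 = 19.18.
Minimum whole number of stages: N = 20.

20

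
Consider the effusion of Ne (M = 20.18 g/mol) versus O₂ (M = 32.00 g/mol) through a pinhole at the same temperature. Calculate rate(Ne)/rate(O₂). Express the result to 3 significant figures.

1.26

Using Graham's law: rate_Ne/rate_O₂ = √(M_O₂/M_Ne) = √(32.00/20.18) = √1.586 = 1.26.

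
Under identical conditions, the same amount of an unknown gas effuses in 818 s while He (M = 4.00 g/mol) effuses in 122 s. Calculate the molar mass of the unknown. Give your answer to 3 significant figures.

180 g/mol

From Graham's law, t_X/t_He = √(M_X/M_He).
818/122 = 6.705 = √(M_X/4.00)
M_X = 4.00 × 6.705² = 4.00 × 44.96 = 180 g/mol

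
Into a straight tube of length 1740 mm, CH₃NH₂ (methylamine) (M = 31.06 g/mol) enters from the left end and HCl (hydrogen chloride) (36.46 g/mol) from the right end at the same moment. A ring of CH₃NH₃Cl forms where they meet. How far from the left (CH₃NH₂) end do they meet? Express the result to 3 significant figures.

Graham's law gives d_CH₃NH₂/d_HCl = rate_CH₃NH₂/rate_HCl = √(M_HCl/M_CH₃NH₂) = √(36.46/31.06) = 1.083.
With d_CH₃NH₂ + d_HCl = 1740 mm, d_HCl = 1740/(1 + 1.083) = 835.2 mm.
d_CH₃NH₂ = 1740 − 835.2 = 905 mm.

905 mm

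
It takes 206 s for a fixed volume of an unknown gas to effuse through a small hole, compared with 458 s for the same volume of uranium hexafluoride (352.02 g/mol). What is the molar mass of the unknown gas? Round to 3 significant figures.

From Graham's law, t_X/t_UF₆ = √(M_X/M_UF₆).
206/458 = 0.4498 = √(M_X/352.02)
M_X = 352.02 × 0.4498² = 352.02 × 0.2023 = 71.2 g/mol

71.2 g/mol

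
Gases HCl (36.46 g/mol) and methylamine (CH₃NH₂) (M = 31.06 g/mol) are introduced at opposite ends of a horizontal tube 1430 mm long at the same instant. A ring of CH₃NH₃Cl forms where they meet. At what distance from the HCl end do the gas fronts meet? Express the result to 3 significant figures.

686 mm

In equal time, each gas travels a distance ∝ its rate ∝ 1/√M, so d_HCl/d_CH₃NH₂ = √(M_CH₃NH₂/M_HCl) = √(31.06/36.46) = 0.9230.
With d_HCl + d_CH₃NH₂ = 1430 mm, d_CH₃NH₂ = 1430/(1 + 0.9230) = 743.6 mm.
d_HCl = 1430 − 743.6 = 686 mm.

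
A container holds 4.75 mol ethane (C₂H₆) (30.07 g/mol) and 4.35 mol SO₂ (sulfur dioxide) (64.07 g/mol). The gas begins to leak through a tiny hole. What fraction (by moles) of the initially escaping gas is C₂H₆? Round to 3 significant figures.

Each component's effusion rate ∝ (its partial pressure)·(1/√M) ∝ n_i/√M_i.
x_C₂H₆(eff) = (n_C₂H₆/√M_C₂H₆) / (n_C₂H₆/√M_C₂H₆ + n_SO₂/√M_SO₂)
= (4.75/√30.07) / (4.75/√30.07 + 4.35/√64.07) = 0.8662/(0.8662 + 0.5435) = 0.614.

0.614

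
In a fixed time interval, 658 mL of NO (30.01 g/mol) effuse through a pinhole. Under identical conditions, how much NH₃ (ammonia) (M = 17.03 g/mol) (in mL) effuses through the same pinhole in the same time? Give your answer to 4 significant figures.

From Graham's law, rate_NH₃/rate_NO = √(M_NO/M_NH₃) = √(30.01/17.03) = √1.762 = 1.327.
So the volume for NH₃ is 658 × 1.327 = 873.5 mL.

873.5 mL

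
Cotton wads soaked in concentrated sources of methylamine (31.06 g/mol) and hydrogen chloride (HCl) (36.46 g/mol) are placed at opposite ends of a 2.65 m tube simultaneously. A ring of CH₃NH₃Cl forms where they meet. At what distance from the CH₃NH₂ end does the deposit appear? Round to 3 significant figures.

Graham's law gives d_CH₃NH₂/d_HCl = rate_CH₃NH₂/rate_HCl = √(M_HCl/M_CH₃NH₂) = √(36.46/31.06) = 1.083.
With d_CH₃NH₂ + d_HCl = 2.65 m, d_HCl = 2.65/(1 + 1.083) = 1.272 m.
d_CH₃NH₂ = 2.65 − 1.272 = 1.38 m.

1.38 m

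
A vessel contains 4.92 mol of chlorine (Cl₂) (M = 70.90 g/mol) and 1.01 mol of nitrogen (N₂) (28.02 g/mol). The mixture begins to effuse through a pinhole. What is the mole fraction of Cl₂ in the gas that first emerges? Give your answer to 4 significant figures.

Each component's effusion rate ∝ (its partial pressure)·(1/√M) ∝ n_i/√M_i.
Mole fraction of Cl₂ in the effusate = (n_Cl₂/√M_Cl₂) / (n_Cl₂/√M_Cl₂ + n_N₂/√M_N₂)
= (4.92/√70.90) / (4.92/√70.90 + 1.01/√28.02) = 0.5843/(0.5843 + 0.1908) = 0.7538.

0.7538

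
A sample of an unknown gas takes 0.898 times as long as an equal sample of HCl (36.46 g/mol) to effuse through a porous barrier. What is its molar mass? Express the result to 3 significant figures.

By Graham's law, t_X/t_HCl = √(M_X/M_HCl).
0.898 = √(M_X/36.46)
M_X = 36.46 × 0.898² = 36.46 × 0.8064 = 29.4 g/mol

29.4 g/mol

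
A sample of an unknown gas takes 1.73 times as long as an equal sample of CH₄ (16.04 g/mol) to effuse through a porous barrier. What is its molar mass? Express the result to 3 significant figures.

48.0 g/mol

Graham's law gives t_X/t_CH₄ = √(M_X/M_CH₄).
1.73 = √(M_X/16.04)
M_X = 16.04 × 1.73² = 16.04 × 2.993 = 48.0 g/mol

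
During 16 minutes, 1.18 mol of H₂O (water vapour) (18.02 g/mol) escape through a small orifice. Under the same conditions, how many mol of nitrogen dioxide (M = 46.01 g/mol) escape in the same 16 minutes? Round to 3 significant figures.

By Graham's law, rate_NO₂/rate_H₂O = √(M_H₂O/M_NO₂) = √(18.02/46.01) = √0.3917 = 0.6258.
So the amount for NO₂ is 1.18 × 0.6258 = 0.738 mol.

0.738 mol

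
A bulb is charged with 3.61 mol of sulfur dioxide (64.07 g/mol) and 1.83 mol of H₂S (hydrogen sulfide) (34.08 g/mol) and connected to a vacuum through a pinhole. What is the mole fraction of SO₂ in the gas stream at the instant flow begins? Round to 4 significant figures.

0.5900

Rate_i ∝ x_i/√M_i (Graham's law weighted by mole fraction), so the effusate composition follows n_i/√M_i.
x_SO₂(eff) = (n_SO₂/√M_SO₂) / (n_SO₂/√M_SO₂ + n_H₂S/√M_H₂S)
= (3.61/√64.07) / (3.61/√64.07 + 1.83/√34.08) = 0.4510/(0.4510 + 0.3135) = 0.5900.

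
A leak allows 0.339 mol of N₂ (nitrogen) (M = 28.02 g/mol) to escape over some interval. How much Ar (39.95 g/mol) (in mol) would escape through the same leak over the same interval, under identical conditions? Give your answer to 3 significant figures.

By Graham's law, rate_Ar/rate_N₂ = √(M_N₂/M_Ar) = √(28.02/39.95) = √0.7014 = 0.8375.
So the amount for Ar is 0.339 × 0.8375 = 0.284 mol.

0.284 mol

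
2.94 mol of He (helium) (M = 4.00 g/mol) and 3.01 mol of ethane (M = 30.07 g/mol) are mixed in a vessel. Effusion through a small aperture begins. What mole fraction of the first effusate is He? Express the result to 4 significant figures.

0.7281

Rate_i ∝ x_i/√M_i (Graham's law weighted by mole fraction), so the effusate composition follows n_i/√M_i.
x_He(eff) = (n_He/√M_He) / (n_He/√M_He + n_C₂H₆/√M_C₂H₆)
= (2.94/√4.00) / (2.94/√4.00 + 3.01/√30.07) = 1.470/(1.470 + 0.5489) = 0.7281.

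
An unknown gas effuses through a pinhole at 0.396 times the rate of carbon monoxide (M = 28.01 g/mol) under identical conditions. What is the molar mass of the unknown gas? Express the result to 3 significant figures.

179 g/mol

By Graham's law, rate_X/rate_CO = √(M_CO/M_X).
0.396 = √(28.01/M_X)
M_X = 28.01 / 0.396² = 28.01 / 0.1568 = 179 g/mol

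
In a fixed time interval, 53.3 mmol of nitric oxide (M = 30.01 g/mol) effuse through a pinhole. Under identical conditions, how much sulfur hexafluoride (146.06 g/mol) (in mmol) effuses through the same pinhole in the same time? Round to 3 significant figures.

By Graham's law, rate_SF₆/rate_NO = √(M_NO/M_SF₆) = √(30.01/146.06) = √0.2055 = 0.4533.
So the amount for SF₆ is 53.3 × 0.4533 = 24.2 mmol.

24.2 mmol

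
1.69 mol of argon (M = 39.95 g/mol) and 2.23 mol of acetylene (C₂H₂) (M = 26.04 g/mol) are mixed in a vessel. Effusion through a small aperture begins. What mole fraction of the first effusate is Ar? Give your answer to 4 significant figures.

0.3796

Each component's effusion rate ∝ (its partial pressure)·(1/√M) ∝ n_i/√M_i.
So x_Ar in the escaping gas = (n_Ar/√M_Ar) / Σ(n_i/√M_i)
= (1.69/√39.95) / (1.69/√39.95 + 2.23/√26.04) = 0.2674/(0.2674 + 0.4370) = 0.3796.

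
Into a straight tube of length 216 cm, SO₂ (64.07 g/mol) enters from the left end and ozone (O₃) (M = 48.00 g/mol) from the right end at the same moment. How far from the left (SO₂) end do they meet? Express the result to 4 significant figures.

100.2 cm

Graham's law gives d_SO₂/d_O₃ = rate_SO₂/rate_O₃ = √(M_O₃/M_SO₂) = √(48.00/64.07) = 0.8656.
With d_SO₂ + d_O₃ = 216 cm, d_O₃ = 216/(1 + 0.8656) = 115.8 cm.
d_SO₂ = 216 − 115.8 = 100.2 cm.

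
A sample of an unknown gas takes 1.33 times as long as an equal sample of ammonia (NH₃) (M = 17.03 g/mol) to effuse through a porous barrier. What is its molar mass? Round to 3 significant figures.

Graham's law gives t_X/t_NH₃ = √(M_X/M_NH₃).
1.33 = √(M_X/17.03)
M_X = 17.03 × 1.33² = 17.03 × 1.769 = 30.1 g/mol

30.1 g/mol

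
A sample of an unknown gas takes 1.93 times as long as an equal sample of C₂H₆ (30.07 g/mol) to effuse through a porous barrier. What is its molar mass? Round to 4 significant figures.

112.0 g/mol

From Graham's law, t_X/t_C₂H₆ = √(M_X/M_C₂H₆).
1.93 = √(M_X/30.07)
M_X = 30.07 × 1.93² = 30.07 × 3.725 = 112.0 g/mol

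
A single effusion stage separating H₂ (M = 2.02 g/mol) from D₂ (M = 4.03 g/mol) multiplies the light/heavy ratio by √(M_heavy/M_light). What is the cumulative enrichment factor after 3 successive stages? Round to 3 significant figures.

2.82

The single-stage factor is √(M_heavy/M_light), so 3 stages give [√(4.03/2.02)]^3 = (4.03/2.02)^(3/2).
= 1.99505^(3/2) = 2.82.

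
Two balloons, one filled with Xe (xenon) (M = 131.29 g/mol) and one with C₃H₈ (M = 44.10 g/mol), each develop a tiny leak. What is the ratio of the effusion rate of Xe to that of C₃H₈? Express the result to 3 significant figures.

0.580

From Graham's law, rate_Xe/rate_C₃H₈ = √(M_C₃H₈/M_Xe) = √(44.10/131.29) = √0.3359 = 0.580.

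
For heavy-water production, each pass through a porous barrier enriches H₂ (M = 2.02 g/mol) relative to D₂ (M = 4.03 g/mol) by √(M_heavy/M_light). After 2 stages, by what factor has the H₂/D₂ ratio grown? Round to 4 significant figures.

Each stage multiplies the ratio by α = √(4.03/2.02), so after 2 stages the overall factor is α^2 = (4.03/2.02)^(2/2).
= 1.99505^1 = 1.995.

1.995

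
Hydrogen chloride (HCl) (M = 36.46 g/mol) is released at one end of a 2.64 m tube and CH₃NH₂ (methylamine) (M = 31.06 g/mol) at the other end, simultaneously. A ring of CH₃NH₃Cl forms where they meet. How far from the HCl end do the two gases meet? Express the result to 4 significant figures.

The fronts meet when d_HCl + d_CH₃NH₂ = L with d_HCl/d_CH₃NH₂ = √(M_CH₃NH₂/M_HCl) (Graham's law). Here √(M_CH₃NH₂/M_HCl) = √(31.06/36.46) = 0.9230.
With d_HCl + d_CH₃NH₂ = 2.64 m, d_CH₃NH₂ = 2.64/(1 + 0.9230) = 1.373 m.
d_HCl = 2.64 − 1.373 = 1.267 m.

1.267 m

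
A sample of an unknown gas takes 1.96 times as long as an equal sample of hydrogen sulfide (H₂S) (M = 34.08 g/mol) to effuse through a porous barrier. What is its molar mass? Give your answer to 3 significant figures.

From Graham's law, t_X/t_H₂S = √(M_X/M_H₂S).
1.96 = √(M_X/34.08)
M_X = 34.08 × 1.96² = 34.08 × 3.842 = 131 g/mol

131 g/mol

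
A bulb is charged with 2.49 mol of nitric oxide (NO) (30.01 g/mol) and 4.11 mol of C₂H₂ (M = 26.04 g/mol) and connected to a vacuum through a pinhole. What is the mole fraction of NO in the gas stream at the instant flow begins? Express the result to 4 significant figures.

Each component's effusion rate ∝ (its partial pressure)·(1/√M) ∝ n_i/√M_i.
x_NO(eff) = (n_NO/√M_NO) / (n_NO/√M_NO + n_C₂H₂/√M_C₂H₂)
= (2.49/√30.01) / (2.49/√30.01 + 4.11/√26.04) = 0.4545/(0.4545 + 0.8054) = 0.3608.

0.3608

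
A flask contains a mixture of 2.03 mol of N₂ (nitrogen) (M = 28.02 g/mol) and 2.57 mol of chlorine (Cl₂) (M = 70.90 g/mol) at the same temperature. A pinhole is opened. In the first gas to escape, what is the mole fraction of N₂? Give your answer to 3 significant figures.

0.557

Each component's effusion rate ∝ (its partial pressure)·(1/√M) ∝ n_i/√M_i.
x_N₂(eff) = (n_N₂/√M_N₂) / (n_N₂/√M_N₂ + n_Cl₂/√M_Cl₂)
= (2.03/√28.02) / (2.03/√28.02 + 2.57/√70.90) = 0.3835/(0.3835 + 0.3052) = 0.557.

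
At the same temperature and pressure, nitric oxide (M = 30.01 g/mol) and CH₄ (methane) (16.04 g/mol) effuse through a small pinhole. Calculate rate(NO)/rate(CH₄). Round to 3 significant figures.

Since effusion rate ∝ 1/√M, rate_NO/rate_CH₄ = √(M_CH₄/M_NO) = √(16.04/30.01) = √0.5345 = 0.731.

0.731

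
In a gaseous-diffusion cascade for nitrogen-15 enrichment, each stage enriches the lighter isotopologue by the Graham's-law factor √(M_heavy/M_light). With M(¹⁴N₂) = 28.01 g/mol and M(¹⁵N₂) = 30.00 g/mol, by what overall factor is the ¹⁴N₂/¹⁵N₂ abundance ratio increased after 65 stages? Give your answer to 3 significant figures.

Overall factor = α^65 with α = √(30.00/28.01), i.e. (30.00/28.01)^(65/2).
= 1.07105^(65/2) = 9.31.

9.31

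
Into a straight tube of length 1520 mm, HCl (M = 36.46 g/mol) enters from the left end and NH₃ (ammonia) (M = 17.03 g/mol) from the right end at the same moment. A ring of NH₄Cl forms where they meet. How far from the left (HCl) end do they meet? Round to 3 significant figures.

617 mm

Distances travelled in equal time are proportional to diffusion rates, so d_HCl/d_NH₃ = √(M_NH₃/M_HCl) = √(17.03/36.46) = 0.6834.
With d_HCl + d_NH₃ = 1520 mm, d_NH₃ = 1520/(1 + 0.6834) = 902.9 mm.
d_HCl = 1520 − 902.9 = 617 mm.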